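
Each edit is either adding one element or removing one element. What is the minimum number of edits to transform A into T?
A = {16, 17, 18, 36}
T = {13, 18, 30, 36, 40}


Set A = {16, 17, 18, 36}
Set T = {13, 18, 30, 36, 40}
Elements to remove from A (in A, not in T): {16, 17} → 2 removals
Elements to add to A (in T, not in A): {13, 30, 40} → 3 additions
Total edits = 2 + 3 = 5

5


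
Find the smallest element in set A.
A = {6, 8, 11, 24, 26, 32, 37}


Set A = {6, 8, 11, 24, 26, 32, 37}
Elements in ascending order: 6, 8, 11, 24, 26, 32, 37
The smallest element is 6.

6


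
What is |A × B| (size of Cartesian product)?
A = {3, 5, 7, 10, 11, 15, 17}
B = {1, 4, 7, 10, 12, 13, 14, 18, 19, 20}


Set A = {3, 5, 7, 10, 11, 15, 17} has 7 elements.
Set B = {1, 4, 7, 10, 12, 13, 14, 18, 19, 20} has 10 elements.
|A × B| = |A| × |B| = 7 × 10 = 70

70


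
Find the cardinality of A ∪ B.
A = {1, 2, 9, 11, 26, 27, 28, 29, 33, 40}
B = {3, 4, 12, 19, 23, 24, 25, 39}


Set A = {1, 2, 9, 11, 26, 27, 28, 29, 33, 40}, |A| = 10
Set B = {3, 4, 12, 19, 23, 24, 25, 39}, |B| = 8
A ∩ B = {}, |A ∩ B| = 0
|A ∪ B| = |A| + |B| - |A ∩ B| = 10 + 8 - 0 = 18

18


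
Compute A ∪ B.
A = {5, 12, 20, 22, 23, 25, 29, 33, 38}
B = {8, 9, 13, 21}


Set A = {5, 12, 20, 22, 23, 25, 29, 33, 38}
Set B = {8, 9, 13, 21}
A ∪ B includes all elements in either set.
Elements from A: {5, 12, 20, 22, 23, 25, 29, 33, 38}
Elements from B not already included: {8, 9, 13, 21}
A ∪ B = {5, 8, 9, 12, 13, 20, 21, 22, 23, 25, 29, 33, 38}

{5, 8, 9, 12, 13, 20, 21, 22, 23, 25, 29, 33, 38}


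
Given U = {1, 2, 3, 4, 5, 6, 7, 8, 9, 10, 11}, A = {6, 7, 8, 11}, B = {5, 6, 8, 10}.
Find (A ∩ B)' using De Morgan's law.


U = {1, 2, 3, 4, 5, 6, 7, 8, 9, 10, 11}
A = {6, 7, 8, 11}, B = {5, 6, 8, 10}
A ∩ B = {6, 8}
(A ∩ B)' = U \ (A ∩ B) = {1, 2, 3, 4, 5, 7, 9, 10, 11}
Verification via A' ∪ B': A' = {1, 2, 3, 4, 5, 9, 10}, B' = {1, 2, 3, 4, 7, 9, 11}
A' ∪ B' = {1, 2, 3, 4, 5, 7, 9, 10, 11} ✓

{1, 2, 3, 4, 5, 7, 9, 10, 11}


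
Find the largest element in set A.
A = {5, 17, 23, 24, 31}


Set A = {5, 17, 23, 24, 31}
Elements in ascending order: 5, 17, 23, 24, 31
The largest element is 31.

31


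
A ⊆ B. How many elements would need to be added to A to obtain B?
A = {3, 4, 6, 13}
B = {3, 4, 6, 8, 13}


Set A = {3, 4, 6, 13}, |A| = 4
Set B = {3, 4, 6, 8, 13}, |B| = 5
Since A ⊆ B: B \ A = {8}
|B| - |A| = 5 - 4 = 1

1


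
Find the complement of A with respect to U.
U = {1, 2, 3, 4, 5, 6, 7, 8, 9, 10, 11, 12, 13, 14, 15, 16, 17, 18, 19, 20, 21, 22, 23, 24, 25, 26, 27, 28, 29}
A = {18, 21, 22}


Universal set U = {1, 2, 3, 4, 5, 6, 7, 8, 9, 10, 11, 12, 13, 14, 15, 16, 17, 18, 19, 20, 21, 22, 23, 24, 25, 26, 27, 28, 29}
Set A = {18, 21, 22}
A' = U \ A = elements in U but not in A
Checking each element of U:
1 (not in A, include), 2 (not in A, include), 3 (not in A, include), 4 (not in A, include), 5 (not in A, include), 6 (not in A, include), 7 (not in A, include), 8 (not in A, include), 9 (not in A, include), 10 (not in A, include), 11 (not in A, include), 12 (not in A, include), 13 (not in A, include), 14 (not in A, include), 15 (not in A, include), 16 (not in A, include), 17 (not in A, include), 18 (in A, exclude), 19 (not in A, include), 20 (not in A, include), 21 (in A, exclude), 22 (in A, exclude), 23 (not in A, include), 24 (not in A, include), 25 (not in A, include), 26 (not in A, include), 27 (not in A, include), 28 (not in A, include), 29 (not in A, include)
A' = {1, 2, 3, 4, 5, 6, 7, 8, 9, 10, 11, 12, 13, 14, 15, 16, 17, 19, 20, 23, 24, 25, 26, 27, 28, 29}

{1, 2, 3, 4, 5, 6, 7, 8, 9, 10, 11, 12, 13, 14, 15, 16, 17, 19, 20, 23, 24, 25, 26, 27, 28, 29}


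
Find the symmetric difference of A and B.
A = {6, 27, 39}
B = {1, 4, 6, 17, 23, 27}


Set A = {6, 27, 39}
Set B = {1, 4, 6, 17, 23, 27}
A △ B = (A \ B) ∪ (B \ A)
Elements in A but not B: {39}
Elements in B but not A: {1, 4, 17, 23}
A △ B = {1, 4, 17, 23, 39}

{1, 4, 17, 23, 39}


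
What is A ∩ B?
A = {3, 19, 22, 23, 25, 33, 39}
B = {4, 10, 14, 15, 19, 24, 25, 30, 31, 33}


Set A = {3, 19, 22, 23, 25, 33, 39}
Set B = {4, 10, 14, 15, 19, 24, 25, 30, 31, 33}
A ∩ B includes only elements in both sets.
Check each element of A against B:
3 ✗, 19 ✓, 22 ✗, 23 ✗, 25 ✓, 33 ✓, 39 ✗
A ∩ B = {19, 25, 33}

{19, 25, 33}


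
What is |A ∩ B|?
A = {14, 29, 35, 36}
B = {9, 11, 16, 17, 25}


Set A = {14, 29, 35, 36}
Set B = {9, 11, 16, 17, 25}
A ∩ B = {}
|A ∩ B| = 0

0


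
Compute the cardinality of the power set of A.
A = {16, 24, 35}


Set A = {16, 24, 35}
|A| = 3
The power set P(A) contains all subsets of A.
|P(A)| = 2^|A| = 2^3 = 8

8


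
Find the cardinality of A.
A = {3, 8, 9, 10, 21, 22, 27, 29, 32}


Set A = {3, 8, 9, 10, 21, 22, 27, 29, 32}
Listing elements: 3, 8, 9, 10, 21, 22, 27, 29, 32
Counting: 9 elements
|A| = 9

9


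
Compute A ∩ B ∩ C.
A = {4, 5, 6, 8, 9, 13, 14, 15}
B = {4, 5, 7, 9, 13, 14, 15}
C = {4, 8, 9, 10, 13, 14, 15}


Set A = {4, 5, 6, 8, 9, 13, 14, 15}
Set B = {4, 5, 7, 9, 13, 14, 15}
Set C = {4, 8, 9, 10, 13, 14, 15}
First, A ∩ B = {4, 5, 9, 13, 14, 15}
Then, (A ∩ B) ∩ C = {4, 9, 13, 14, 15}

{4, 9, 13, 14, 15}


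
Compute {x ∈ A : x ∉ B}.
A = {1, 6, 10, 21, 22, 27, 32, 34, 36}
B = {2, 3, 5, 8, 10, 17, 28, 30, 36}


Set A = {1, 6, 10, 21, 22, 27, 32, 34, 36}
Set B = {2, 3, 5, 8, 10, 17, 28, 30, 36}
Check each element of A against B:
1 ∉ B (include), 6 ∉ B (include), 10 ∈ B, 21 ∉ B (include), 22 ∉ B (include), 27 ∉ B (include), 32 ∉ B (include), 34 ∉ B (include), 36 ∈ B
Elements of A not in B: {1, 6, 21, 22, 27, 32, 34}

{1, 6, 21, 22, 27, 32, 34}


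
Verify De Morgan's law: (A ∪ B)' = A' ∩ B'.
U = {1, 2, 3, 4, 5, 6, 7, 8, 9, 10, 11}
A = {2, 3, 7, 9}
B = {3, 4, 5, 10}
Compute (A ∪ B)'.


U = {1, 2, 3, 4, 5, 6, 7, 8, 9, 10, 11}
A = {2, 3, 7, 9}, B = {3, 4, 5, 10}
A ∪ B = {2, 3, 4, 5, 7, 9, 10}
(A ∪ B)' = U \ (A ∪ B) = {1, 6, 8, 11}
Verification via A' ∩ B': A' = {1, 4, 5, 6, 8, 10, 11}, B' = {1, 2, 6, 7, 8, 9, 11}
A' ∩ B' = {1, 6, 8, 11} ✓

{1, 6, 8, 11}


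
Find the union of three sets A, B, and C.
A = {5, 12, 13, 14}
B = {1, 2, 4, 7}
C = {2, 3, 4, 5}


Set A = {5, 12, 13, 14}
Set B = {1, 2, 4, 7}
Set C = {2, 3, 4, 5}
First, A ∪ B = {1, 2, 4, 5, 7, 12, 13, 14}
Then, (A ∪ B) ∪ C = {1, 2, 3, 4, 5, 7, 12, 13, 14}

{1, 2, 3, 4, 5, 7, 12, 13, 14}


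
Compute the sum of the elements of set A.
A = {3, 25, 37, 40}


Set A = {3, 25, 37, 40}
Sum = 3 + 25 + 37 + 40 = 105

105


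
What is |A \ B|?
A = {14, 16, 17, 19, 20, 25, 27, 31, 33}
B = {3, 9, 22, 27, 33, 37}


Set A = {14, 16, 17, 19, 20, 25, 27, 31, 33}
Set B = {3, 9, 22, 27, 33, 37}
A \ B = {14, 16, 17, 19, 20, 25, 31}
|A \ B| = 7

7


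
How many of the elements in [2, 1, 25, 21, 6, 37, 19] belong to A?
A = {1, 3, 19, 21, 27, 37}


Set A = {1, 3, 19, 21, 27, 37}
Candidates: [2, 1, 25, 21, 6, 37, 19]
Check each candidate:
2 ∉ A, 1 ∈ A, 25 ∉ A, 21 ∈ A, 6 ∉ A, 37 ∈ A, 19 ∈ A
Count of candidates in A: 4

4


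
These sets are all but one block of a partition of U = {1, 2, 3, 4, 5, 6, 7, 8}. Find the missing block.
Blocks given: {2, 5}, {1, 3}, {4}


U = {1, 2, 3, 4, 5, 6, 7, 8}
Shown blocks: {2, 5}, {1, 3}, {4}
A partition's blocks are pairwise disjoint and cover U, so the missing block = U \ (union of shown blocks).
Union of shown blocks: {1, 2, 3, 4, 5}
Missing block = U \ (union) = {6, 7, 8}

{6, 7, 8}


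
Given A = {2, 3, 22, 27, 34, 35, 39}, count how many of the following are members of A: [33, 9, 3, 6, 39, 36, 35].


Set A = {2, 3, 22, 27, 34, 35, 39}
Candidates: [33, 9, 3, 6, 39, 36, 35]
Check each candidate:
33 ∉ A, 9 ∉ A, 3 ∈ A, 6 ∉ A, 39 ∈ A, 36 ∉ A, 35 ∈ A
Count of candidates in A: 3

3


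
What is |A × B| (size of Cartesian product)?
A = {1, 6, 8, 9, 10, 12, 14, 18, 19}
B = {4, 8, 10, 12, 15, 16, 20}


Set A = {1, 6, 8, 9, 10, 12, 14, 18, 19} has 9 elements.
Set B = {4, 8, 10, 12, 15, 16, 20} has 7 elements.
|A × B| = |A| × |B| = 9 × 7 = 63

63


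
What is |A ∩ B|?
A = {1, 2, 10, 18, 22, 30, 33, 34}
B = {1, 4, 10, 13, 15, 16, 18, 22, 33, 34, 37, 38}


Set A = {1, 2, 10, 18, 22, 30, 33, 34}
Set B = {1, 4, 10, 13, 15, 16, 18, 22, 33, 34, 37, 38}
A ∩ B = {1, 10, 18, 22, 33, 34}
|A ∩ B| = 6

6


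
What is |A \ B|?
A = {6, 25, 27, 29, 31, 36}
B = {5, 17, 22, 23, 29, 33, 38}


Set A = {6, 25, 27, 29, 31, 36}
Set B = {5, 17, 22, 23, 29, 33, 38}
A \ B = {6, 25, 27, 31, 36}
|A \ B| = 5

5


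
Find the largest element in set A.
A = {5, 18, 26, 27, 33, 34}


Set A = {5, 18, 26, 27, 33, 34}
Elements in ascending order: 5, 18, 26, 27, 33, 34
The largest element is 34.

34


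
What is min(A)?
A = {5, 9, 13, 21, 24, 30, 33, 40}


Set A = {5, 9, 13, 21, 24, 30, 33, 40}
Elements in ascending order: 5, 9, 13, 21, 24, 30, 33, 40
The smallest element is 5.

5


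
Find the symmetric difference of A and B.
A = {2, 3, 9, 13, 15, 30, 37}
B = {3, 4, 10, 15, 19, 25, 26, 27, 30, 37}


Set A = {2, 3, 9, 13, 15, 30, 37}
Set B = {3, 4, 10, 15, 19, 25, 26, 27, 30, 37}
A △ B = (A \ B) ∪ (B \ A)
Elements in A but not B: {2, 9, 13}
Elements in B but not A: {4, 10, 19, 25, 26, 27}
A △ B = {2, 4, 9, 10, 13, 19, 25, 26, 27}

{2, 4, 9, 10, 13, 19, 25, 26, 27}


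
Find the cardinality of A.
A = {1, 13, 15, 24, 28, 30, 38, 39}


Set A = {1, 13, 15, 24, 28, 30, 38, 39}
Listing elements: 1, 13, 15, 24, 28, 30, 38, 39
Counting: 8 elements
|A| = 8

8


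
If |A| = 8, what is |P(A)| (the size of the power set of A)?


The set has 8 elements.
The power set contains all possible subsets.
|P(A)| = 2^|A| = 2^8 = 256

256


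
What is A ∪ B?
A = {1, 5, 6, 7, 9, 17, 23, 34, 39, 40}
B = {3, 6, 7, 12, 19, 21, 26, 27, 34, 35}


Set A = {1, 5, 6, 7, 9, 17, 23, 34, 39, 40}
Set B = {3, 6, 7, 12, 19, 21, 26, 27, 34, 35}
A ∪ B includes all elements in either set.
Elements from A: {1, 5, 6, 7, 9, 17, 23, 34, 39, 40}
Elements from B not already included: {3, 12, 19, 21, 26, 27, 35}
A ∪ B = {1, 3, 5, 6, 7, 9, 12, 17, 19, 21, 23, 26, 27, 34, 35, 39, 40}

{1, 3, 5, 6, 7, 9, 12, 17, 19, 21, 23, 26, 27, 34, 35, 39, 40}


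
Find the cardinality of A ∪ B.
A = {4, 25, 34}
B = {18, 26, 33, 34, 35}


Set A = {4, 25, 34}, |A| = 3
Set B = {18, 26, 33, 34, 35}, |B| = 5
A ∩ B = {34}, |A ∩ B| = 1
|A ∪ B| = |A| + |B| - |A ∩ B| = 3 + 5 - 1 = 7

7


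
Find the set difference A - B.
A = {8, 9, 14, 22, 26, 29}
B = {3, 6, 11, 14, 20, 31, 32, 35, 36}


Set A = {8, 9, 14, 22, 26, 29}
Set B = {3, 6, 11, 14, 20, 31, 32, 35, 36}
A \ B includes elements in A that are not in B.
Check each element of A:
8 (not in B, keep), 9 (not in B, keep), 14 (in B, remove), 22 (not in B, keep), 26 (not in B, keep), 29 (not in B, keep)
A \ B = {8, 9, 22, 26, 29}

{8, 9, 22, 26, 29}


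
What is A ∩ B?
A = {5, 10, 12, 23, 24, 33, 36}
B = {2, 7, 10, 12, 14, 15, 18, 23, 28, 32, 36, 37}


Set A = {5, 10, 12, 23, 24, 33, 36}
Set B = {2, 7, 10, 12, 14, 15, 18, 23, 28, 32, 36, 37}
A ∩ B includes only elements in both sets.
Check each element of A against B:
5 ✗, 10 ✓, 12 ✓, 23 ✓, 24 ✗, 33 ✗, 36 ✓
A ∩ B = {10, 12, 23, 36}

{10, 12, 23, 36}


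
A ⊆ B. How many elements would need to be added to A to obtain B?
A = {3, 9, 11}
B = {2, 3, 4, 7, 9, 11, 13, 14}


Set A = {3, 9, 11}, |A| = 3
Set B = {2, 3, 4, 7, 9, 11, 13, 14}, |B| = 8
Since A ⊆ B: B \ A = {2, 4, 7, 13, 14}
|B| - |A| = 8 - 3 = 5

5


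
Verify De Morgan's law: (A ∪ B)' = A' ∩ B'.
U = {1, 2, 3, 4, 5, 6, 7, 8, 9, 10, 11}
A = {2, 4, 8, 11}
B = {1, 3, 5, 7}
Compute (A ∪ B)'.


U = {1, 2, 3, 4, 5, 6, 7, 8, 9, 10, 11}
A = {2, 4, 8, 11}, B = {1, 3, 5, 7}
A ∪ B = {1, 2, 3, 4, 5, 7, 8, 11}
(A ∪ B)' = U \ (A ∪ B) = {6, 9, 10}
Verification via A' ∩ B': A' = {1, 3, 5, 6, 7, 9, 10}, B' = {2, 4, 6, 8, 9, 10, 11}
A' ∩ B' = {6, 9, 10} ✓

{6, 9, 10}


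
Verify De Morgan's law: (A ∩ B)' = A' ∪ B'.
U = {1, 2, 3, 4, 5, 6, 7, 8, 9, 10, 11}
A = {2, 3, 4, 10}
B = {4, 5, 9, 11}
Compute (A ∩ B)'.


U = {1, 2, 3, 4, 5, 6, 7, 8, 9, 10, 11}
A = {2, 3, 4, 10}, B = {4, 5, 9, 11}
A ∩ B = {4}
(A ∩ B)' = U \ (A ∩ B) = {1, 2, 3, 5, 6, 7, 8, 9, 10, 11}
Verification via A' ∪ B': A' = {1, 5, 6, 7, 8, 9, 11}, B' = {1, 2, 3, 6, 7, 8, 10}
A' ∪ B' = {1, 2, 3, 5, 6, 7, 8, 9, 10, 11} ✓

{1, 2, 3, 5, 6, 7, 8, 9, 10, 11}


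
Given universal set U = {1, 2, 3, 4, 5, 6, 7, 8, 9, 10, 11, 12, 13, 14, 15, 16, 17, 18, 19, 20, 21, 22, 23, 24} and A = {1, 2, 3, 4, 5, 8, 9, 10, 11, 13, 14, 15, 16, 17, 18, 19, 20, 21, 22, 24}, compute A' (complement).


Universal set U = {1, 2, 3, 4, 5, 6, 7, 8, 9, 10, 11, 12, 13, 14, 15, 16, 17, 18, 19, 20, 21, 22, 23, 24}
Set A = {1, 2, 3, 4, 5, 8, 9, 10, 11, 13, 14, 15, 16, 17, 18, 19, 20, 21, 22, 24}
A' = U \ A = elements in U but not in A
Checking each element of U:
1 (in A, exclude), 2 (in A, exclude), 3 (in A, exclude), 4 (in A, exclude), 5 (in A, exclude), 6 (not in A, include), 7 (not in A, include), 8 (in A, exclude), 9 (in A, exclude), 10 (in A, exclude), 11 (in A, exclude), 12 (not in A, include), 13 (in A, exclude), 14 (in A, exclude), 15 (in A, exclude), 16 (in A, exclude), 17 (in A, exclude), 18 (in A, exclude), 19 (in A, exclude), 20 (in A, exclude), 21 (in A, exclude), 22 (in A, exclude), 23 (not in A, include), 24 (in A, exclude)
A' = {6, 7, 12, 23}

{6, 7, 12, 23}


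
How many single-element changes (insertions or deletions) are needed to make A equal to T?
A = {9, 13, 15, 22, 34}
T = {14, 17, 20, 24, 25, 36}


Set A = {9, 13, 15, 22, 34}
Set T = {14, 17, 20, 24, 25, 36}
Elements to remove from A (in A, not in T): {9, 13, 15, 22, 34} → 5 removals
Elements to add to A (in T, not in A): {14, 17, 20, 24, 25, 36} → 6 additions
Total edits = 5 + 6 = 11

11


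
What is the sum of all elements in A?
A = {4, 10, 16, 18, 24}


Set A = {4, 10, 16, 18, 24}
Sum = 4 + 10 + 16 + 18 + 24 = 72

72


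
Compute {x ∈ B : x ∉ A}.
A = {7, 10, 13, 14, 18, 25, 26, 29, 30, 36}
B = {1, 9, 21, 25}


Set A = {7, 10, 13, 14, 18, 25, 26, 29, 30, 36}
Set B = {1, 9, 21, 25}
Check each element of B against A:
1 ∉ A (include), 9 ∉ A (include), 21 ∉ A (include), 25 ∈ A
Elements of B not in A: {1, 9, 21}

{1, 9, 21}


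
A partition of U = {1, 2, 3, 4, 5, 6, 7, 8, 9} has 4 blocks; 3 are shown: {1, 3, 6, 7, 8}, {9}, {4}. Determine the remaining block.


U = {1, 2, 3, 4, 5, 6, 7, 8, 9}
Shown blocks: {1, 3, 6, 7, 8}, {9}, {4}
A partition's blocks are pairwise disjoint and cover U, so the missing block = U \ (union of shown blocks).
Union of shown blocks: {1, 3, 4, 6, 7, 8, 9}
Missing block = U \ (union) = {2, 5}

{2, 5}


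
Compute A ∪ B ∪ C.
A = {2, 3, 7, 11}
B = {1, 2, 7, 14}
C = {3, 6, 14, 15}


Set A = {2, 3, 7, 11}
Set B = {1, 2, 7, 14}
Set C = {3, 6, 14, 15}
First, A ∪ B = {1, 2, 3, 7, 11, 14}
Then, (A ∪ B) ∪ C = {1, 2, 3, 6, 7, 11, 14, 15}

{1, 2, 3, 6, 7, 11, 14, 15}


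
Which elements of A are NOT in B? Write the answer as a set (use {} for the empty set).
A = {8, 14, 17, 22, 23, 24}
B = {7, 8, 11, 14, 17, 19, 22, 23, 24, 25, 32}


Set A = {8, 14, 17, 22, 23, 24}
Set B = {7, 8, 11, 14, 17, 19, 22, 23, 24, 25, 32}
Check each element of A against B:
8 ∈ B, 14 ∈ B, 17 ∈ B, 22 ∈ B, 23 ∈ B, 24 ∈ B
Elements of A not in B: {}

{}


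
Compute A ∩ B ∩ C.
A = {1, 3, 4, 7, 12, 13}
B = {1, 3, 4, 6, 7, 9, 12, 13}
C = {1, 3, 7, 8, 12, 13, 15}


Set A = {1, 3, 4, 7, 12, 13}
Set B = {1, 3, 4, 6, 7, 9, 12, 13}
Set C = {1, 3, 7, 8, 12, 13, 15}
First, A ∩ B = {1, 3, 4, 7, 12, 13}
Then, (A ∩ B) ∩ C = {1, 3, 7, 12, 13}

{1, 3, 7, 12, 13}


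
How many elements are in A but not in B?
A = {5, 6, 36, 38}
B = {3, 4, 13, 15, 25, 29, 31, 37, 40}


Set A = {5, 6, 36, 38}
Set B = {3, 4, 13, 15, 25, 29, 31, 37, 40}
A \ B = {5, 6, 36, 38}
|A \ B| = 4

4


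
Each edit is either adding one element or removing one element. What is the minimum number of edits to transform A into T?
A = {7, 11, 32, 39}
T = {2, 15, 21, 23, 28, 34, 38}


Set A = {7, 11, 32, 39}
Set T = {2, 15, 21, 23, 28, 34, 38}
Elements to remove from A (in A, not in T): {7, 11, 32, 39} → 4 removals
Elements to add to A (in T, not in A): {2, 15, 21, 23, 28, 34, 38} → 7 additions
Total edits = 4 + 7 = 11

11


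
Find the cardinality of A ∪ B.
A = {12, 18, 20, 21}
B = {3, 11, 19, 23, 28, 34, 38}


Set A = {12, 18, 20, 21}, |A| = 4
Set B = {3, 11, 19, 23, 28, 34, 38}, |B| = 7
A ∩ B = {}, |A ∩ B| = 0
|A ∪ B| = |A| + |B| - |A ∩ B| = 4 + 7 - 0 = 11

11


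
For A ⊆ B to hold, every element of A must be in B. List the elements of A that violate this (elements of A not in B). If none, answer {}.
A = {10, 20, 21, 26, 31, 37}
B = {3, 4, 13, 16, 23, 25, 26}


Set A = {10, 20, 21, 26, 31, 37}
Set B = {3, 4, 13, 16, 23, 25, 26}
Check each element of A against B:
10 ∉ B (include), 20 ∉ B (include), 21 ∉ B (include), 26 ∈ B, 31 ∉ B (include), 37 ∉ B (include)
Elements of A not in B: {10, 20, 21, 31, 37}

{10, 20, 21, 31, 37}


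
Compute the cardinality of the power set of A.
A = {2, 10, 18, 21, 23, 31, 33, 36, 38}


Set A = {2, 10, 18, 21, 23, 31, 33, 36, 38}
|A| = 9
The power set P(A) contains all subsets of A.
|P(A)| = 2^|A| = 2^9 = 512

512


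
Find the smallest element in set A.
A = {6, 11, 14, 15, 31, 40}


Set A = {6, 11, 14, 15, 31, 40}
Elements in ascending order: 6, 11, 14, 15, 31, 40
The smallest element is 6.

6


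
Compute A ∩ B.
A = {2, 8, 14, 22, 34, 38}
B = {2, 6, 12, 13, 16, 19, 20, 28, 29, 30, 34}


Set A = {2, 8, 14, 22, 34, 38}
Set B = {2, 6, 12, 13, 16, 19, 20, 28, 29, 30, 34}
A ∩ B includes only elements in both sets.
Check each element of A against B:
2 ✓, 8 ✗, 14 ✗, 22 ✗, 34 ✓, 38 ✗
A ∩ B = {2, 34}

{2, 34}


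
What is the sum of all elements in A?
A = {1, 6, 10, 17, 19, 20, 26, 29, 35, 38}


Set A = {1, 6, 10, 17, 19, 20, 26, 29, 35, 38}
Sum = 1 + 6 + 10 + 17 + 19 + 20 + 26 + 29 + 35 + 38 = 201

201


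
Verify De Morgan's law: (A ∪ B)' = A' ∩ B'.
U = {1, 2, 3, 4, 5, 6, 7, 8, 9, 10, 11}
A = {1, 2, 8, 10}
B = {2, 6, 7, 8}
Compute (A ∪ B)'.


U = {1, 2, 3, 4, 5, 6, 7, 8, 9, 10, 11}
A = {1, 2, 8, 10}, B = {2, 6, 7, 8}
A ∪ B = {1, 2, 6, 7, 8, 10}
(A ∪ B)' = U \ (A ∪ B) = {3, 4, 5, 9, 11}
Verification via A' ∩ B': A' = {3, 4, 5, 6, 7, 9, 11}, B' = {1, 3, 4, 5, 9, 10, 11}
A' ∩ B' = {3, 4, 5, 9, 11} ✓

{3, 4, 5, 9, 11}


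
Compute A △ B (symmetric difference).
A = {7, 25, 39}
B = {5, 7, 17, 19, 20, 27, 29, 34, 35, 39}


Set A = {7, 25, 39}
Set B = {5, 7, 17, 19, 20, 27, 29, 34, 35, 39}
A △ B = (A \ B) ∪ (B \ A)
Elements in A but not B: {25}
Elements in B but not A: {5, 17, 19, 20, 27, 29, 34, 35}
A △ B = {5, 17, 19, 20, 25, 27, 29, 34, 35}

{5, 17, 19, 20, 25, 27, 29, 34, 35}


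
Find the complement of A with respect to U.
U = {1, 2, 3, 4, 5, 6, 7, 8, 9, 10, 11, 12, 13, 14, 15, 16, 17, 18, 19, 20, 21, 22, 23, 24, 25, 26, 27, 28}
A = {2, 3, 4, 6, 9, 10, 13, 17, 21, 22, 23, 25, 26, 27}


Universal set U = {1, 2, 3, 4, 5, 6, 7, 8, 9, 10, 11, 12, 13, 14, 15, 16, 17, 18, 19, 20, 21, 22, 23, 24, 25, 26, 27, 28}
Set A = {2, 3, 4, 6, 9, 10, 13, 17, 21, 22, 23, 25, 26, 27}
A' = U \ A = elements in U but not in A
Checking each element of U:
1 (not in A, include), 2 (in A, exclude), 3 (in A, exclude), 4 (in A, exclude), 5 (not in A, include), 6 (in A, exclude), 7 (not in A, include), 8 (not in A, include), 9 (in A, exclude), 10 (in A, exclude), 11 (not in A, include), 12 (not in A, include), 13 (in A, exclude), 14 (not in A, include), 15 (not in A, include), 16 (not in A, include), 17 (in A, exclude), 18 (not in A, include), 19 (not in A, include), 20 (not in A, include), 21 (in A, exclude), 22 (in A, exclude), 23 (in A, exclude), 24 (not in A, include), 25 (in A, exclude), 26 (in A, exclude), 27 (in A, exclude), 28 (not in A, include)
A' = {1, 5, 7, 8, 11, 12, 14, 15, 16, 18, 19, 20, 24, 28}

{1, 5, 7, 8, 11, 12, 14, 15, 16, 18, 19, 20, 24, 28}


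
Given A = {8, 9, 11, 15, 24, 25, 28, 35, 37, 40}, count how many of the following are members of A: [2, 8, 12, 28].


Set A = {8, 9, 11, 15, 24, 25, 28, 35, 37, 40}
Candidates: [2, 8, 12, 28]
Check each candidate:
2 ∉ A, 8 ∈ A, 12 ∉ A, 28 ∈ A
Count of candidates in A: 2

2


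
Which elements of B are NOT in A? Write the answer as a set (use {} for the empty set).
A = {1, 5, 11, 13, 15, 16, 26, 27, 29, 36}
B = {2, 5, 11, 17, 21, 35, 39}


Set A = {1, 5, 11, 13, 15, 16, 26, 27, 29, 36}
Set B = {2, 5, 11, 17, 21, 35, 39}
Check each element of B against A:
2 ∉ A (include), 5 ∈ A, 11 ∈ A, 17 ∉ A (include), 21 ∉ A (include), 35 ∉ A (include), 39 ∉ A (include)
Elements of B not in A: {2, 17, 21, 35, 39}

{2, 17, 21, 35, 39}


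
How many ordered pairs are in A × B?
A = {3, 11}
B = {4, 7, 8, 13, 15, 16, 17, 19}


Set A = {3, 11} has 2 elements.
Set B = {4, 7, 8, 13, 15, 16, 17, 19} has 8 elements.
|A × B| = |A| × |B| = 2 × 8 = 16

16


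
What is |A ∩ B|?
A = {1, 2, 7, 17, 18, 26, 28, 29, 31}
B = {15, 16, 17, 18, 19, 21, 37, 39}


Set A = {1, 2, 7, 17, 18, 26, 28, 29, 31}
Set B = {15, 16, 17, 18, 19, 21, 37, 39}
A ∩ B = {17, 18}
|A ∩ B| = 2

2


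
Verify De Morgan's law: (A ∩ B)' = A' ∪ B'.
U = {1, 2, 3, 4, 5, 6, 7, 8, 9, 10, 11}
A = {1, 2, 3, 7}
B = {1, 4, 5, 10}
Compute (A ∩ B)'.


U = {1, 2, 3, 4, 5, 6, 7, 8, 9, 10, 11}
A = {1, 2, 3, 7}, B = {1, 4, 5, 10}
A ∩ B = {1}
(A ∩ B)' = U \ (A ∩ B) = {2, 3, 4, 5, 6, 7, 8, 9, 10, 11}
Verification via A' ∪ B': A' = {4, 5, 6, 8, 9, 10, 11}, B' = {2, 3, 6, 7, 8, 9, 11}
A' ∪ B' = {2, 3, 4, 5, 6, 7, 8, 9, 10, 11} ✓

{2, 3, 4, 5, 6, 7, 8, 9, 10, 11}


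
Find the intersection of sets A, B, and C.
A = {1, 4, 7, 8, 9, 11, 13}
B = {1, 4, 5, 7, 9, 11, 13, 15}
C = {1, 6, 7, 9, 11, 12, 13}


Set A = {1, 4, 7, 8, 9, 11, 13}
Set B = {1, 4, 5, 7, 9, 11, 13, 15}
Set C = {1, 6, 7, 9, 11, 12, 13}
First, A ∩ B = {1, 4, 7, 9, 11, 13}
Then, (A ∩ B) ∩ C = {1, 7, 9, 11, 13}

{1, 7, 9, 11, 13}


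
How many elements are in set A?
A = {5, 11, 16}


Set A = {5, 11, 16}
Listing elements: 5, 11, 16
Counting: 3 elements
|A| = 3

3


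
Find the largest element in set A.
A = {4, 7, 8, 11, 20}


Set A = {4, 7, 8, 11, 20}
Elements in ascending order: 4, 7, 8, 11, 20
The largest element is 20.

20


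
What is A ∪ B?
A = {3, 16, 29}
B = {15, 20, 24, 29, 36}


Set A = {3, 16, 29}
Set B = {15, 20, 24, 29, 36}
A ∪ B includes all elements in either set.
Elements from A: {3, 16, 29}
Elements from B not already included: {15, 20, 24, 36}
A ∪ B = {3, 15, 16, 20, 24, 29, 36}

{3, 15, 16, 20, 24, 29, 36}


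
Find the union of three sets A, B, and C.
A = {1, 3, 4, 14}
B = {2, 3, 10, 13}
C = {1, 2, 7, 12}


Set A = {1, 3, 4, 14}
Set B = {2, 3, 10, 13}
Set C = {1, 2, 7, 12}
First, A ∪ B = {1, 2, 3, 4, 10, 13, 14}
Then, (A ∪ B) ∪ C = {1, 2, 3, 4, 7, 10, 12, 13, 14}

{1, 2, 3, 4, 7, 10, 12, 13, 14}


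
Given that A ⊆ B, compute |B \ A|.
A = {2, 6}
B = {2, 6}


Set A = {2, 6}, |A| = 2
Set B = {2, 6}, |B| = 2
Since A ⊆ B: B \ A = {}
|B| - |A| = 2 - 2 = 0

0


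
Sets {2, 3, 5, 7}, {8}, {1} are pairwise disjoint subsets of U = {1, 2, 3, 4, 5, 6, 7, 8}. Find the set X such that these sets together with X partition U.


U = {1, 2, 3, 4, 5, 6, 7, 8}
Shown blocks: {2, 3, 5, 7}, {8}, {1}
A partition's blocks are pairwise disjoint and cover U, so the missing block = U \ (union of shown blocks).
Union of shown blocks: {1, 2, 3, 5, 7, 8}
Missing block = U \ (union) = {4, 6}

{4, 6}


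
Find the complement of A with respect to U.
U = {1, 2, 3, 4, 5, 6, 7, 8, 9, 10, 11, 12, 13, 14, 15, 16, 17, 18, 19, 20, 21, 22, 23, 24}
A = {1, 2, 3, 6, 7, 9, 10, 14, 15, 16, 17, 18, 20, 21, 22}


Universal set U = {1, 2, 3, 4, 5, 6, 7, 8, 9, 10, 11, 12, 13, 14, 15, 16, 17, 18, 19, 20, 21, 22, 23, 24}
Set A = {1, 2, 3, 6, 7, 9, 10, 14, 15, 16, 17, 18, 20, 21, 22}
A' = U \ A = elements in U but not in A
Checking each element of U:
1 (in A, exclude), 2 (in A, exclude), 3 (in A, exclude), 4 (not in A, include), 5 (not in A, include), 6 (in A, exclude), 7 (in A, exclude), 8 (not in A, include), 9 (in A, exclude), 10 (in A, exclude), 11 (not in A, include), 12 (not in A, include), 13 (not in A, include), 14 (in A, exclude), 15 (in A, exclude), 16 (in A, exclude), 17 (in A, exclude), 18 (in A, exclude), 19 (not in A, include), 20 (in A, exclude), 21 (in A, exclude), 22 (in A, exclude), 23 (not in A, include), 24 (not in A, include)
A' = {4, 5, 8, 11, 12, 13, 19, 23, 24}

{4, 5, 8, 11, 12, 13, 19, 23, 24}


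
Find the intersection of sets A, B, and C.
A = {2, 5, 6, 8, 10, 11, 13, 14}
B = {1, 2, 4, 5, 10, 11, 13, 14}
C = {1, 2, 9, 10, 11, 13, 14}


Set A = {2, 5, 6, 8, 10, 11, 13, 14}
Set B = {1, 2, 4, 5, 10, 11, 13, 14}
Set C = {1, 2, 9, 10, 11, 13, 14}
First, A ∩ B = {2, 5, 10, 11, 13, 14}
Then, (A ∩ B) ∩ C = {2, 10, 11, 13, 14}

{2, 10, 11, 13, 14}


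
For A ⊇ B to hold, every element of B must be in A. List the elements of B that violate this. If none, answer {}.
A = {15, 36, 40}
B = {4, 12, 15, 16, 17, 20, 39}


Set A = {15, 36, 40}
Set B = {4, 12, 15, 16, 17, 20, 39}
Check each element of B against A:
4 ∉ A (include), 12 ∉ A (include), 15 ∈ A, 16 ∉ A (include), 17 ∉ A (include), 20 ∉ A (include), 39 ∉ A (include)
Elements of B not in A: {4, 12, 16, 17, 20, 39}

{4, 12, 16, 17, 20, 39}


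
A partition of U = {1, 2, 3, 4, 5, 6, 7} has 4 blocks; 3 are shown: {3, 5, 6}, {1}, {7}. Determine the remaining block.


U = {1, 2, 3, 4, 5, 6, 7}
Shown blocks: {3, 5, 6}, {1}, {7}
A partition's blocks are pairwise disjoint and cover U, so the missing block = U \ (union of shown blocks).
Union of shown blocks: {1, 3, 5, 6, 7}
Missing block = U \ (union) = {2, 4}

{2, 4}


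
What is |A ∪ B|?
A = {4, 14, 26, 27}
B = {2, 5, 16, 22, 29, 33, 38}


Set A = {4, 14, 26, 27}, |A| = 4
Set B = {2, 5, 16, 22, 29, 33, 38}, |B| = 7
A ∩ B = {}, |A ∩ B| = 0
|A ∪ B| = |A| + |B| - |A ∩ B| = 4 + 7 - 0 = 11

11


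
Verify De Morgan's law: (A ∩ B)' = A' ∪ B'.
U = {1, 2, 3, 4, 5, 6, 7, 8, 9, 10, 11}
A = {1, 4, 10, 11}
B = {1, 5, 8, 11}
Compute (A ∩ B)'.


U = {1, 2, 3, 4, 5, 6, 7, 8, 9, 10, 11}
A = {1, 4, 10, 11}, B = {1, 5, 8, 11}
A ∩ B = {1, 11}
(A ∩ B)' = U \ (A ∩ B) = {2, 3, 4, 5, 6, 7, 8, 9, 10}
Verification via A' ∪ B': A' = {2, 3, 5, 6, 7, 8, 9}, B' = {2, 3, 4, 6, 7, 9, 10}
A' ∪ B' = {2, 3, 4, 5, 6, 7, 8, 9, 10} ✓

{2, 3, 4, 5, 6, 7, 8, 9, 10}


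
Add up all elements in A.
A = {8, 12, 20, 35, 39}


Set A = {8, 12, 20, 35, 39}
Sum = 8 + 12 + 20 + 35 + 39 = 114

114


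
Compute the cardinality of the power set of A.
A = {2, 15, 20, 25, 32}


Set A = {2, 15, 20, 25, 32}
|A| = 5
The power set P(A) contains all subsets of A.
|P(A)| = 2^|A| = 2^5 = 32

32


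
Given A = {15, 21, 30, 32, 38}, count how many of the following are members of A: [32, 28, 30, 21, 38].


Set A = {15, 21, 30, 32, 38}
Candidates: [32, 28, 30, 21, 38]
Check each candidate:
32 ∈ A, 28 ∉ A, 30 ∈ A, 21 ∈ A, 38 ∈ A
Count of candidates in A: 4

4


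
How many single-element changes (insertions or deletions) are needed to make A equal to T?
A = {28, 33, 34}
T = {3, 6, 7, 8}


Set A = {28, 33, 34}
Set T = {3, 6, 7, 8}
Elements to remove from A (in A, not in T): {28, 33, 34} → 3 removals
Elements to add to A (in T, not in A): {3, 6, 7, 8} → 4 additions
Total edits = 3 + 4 = 7

7


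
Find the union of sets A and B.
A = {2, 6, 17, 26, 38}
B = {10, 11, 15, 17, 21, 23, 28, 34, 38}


Set A = {2, 6, 17, 26, 38}
Set B = {10, 11, 15, 17, 21, 23, 28, 34, 38}
A ∪ B includes all elements in either set.
Elements from A: {2, 6, 17, 26, 38}
Elements from B not already included: {10, 11, 15, 21, 23, 28, 34}
A ∪ B = {2, 6, 10, 11, 15, 17, 21, 23, 26, 28, 34, 38}

{2, 6, 10, 11, 15, 17, 21, 23, 26, 28, 34, 38}


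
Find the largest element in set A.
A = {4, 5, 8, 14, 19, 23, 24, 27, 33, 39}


Set A = {4, 5, 8, 14, 19, 23, 24, 27, 33, 39}
Elements in ascending order: 4, 5, 8, 14, 19, 23, 24, 27, 33, 39
The largest element is 39.

39


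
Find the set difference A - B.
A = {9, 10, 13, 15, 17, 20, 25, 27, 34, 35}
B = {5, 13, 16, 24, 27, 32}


Set A = {9, 10, 13, 15, 17, 20, 25, 27, 34, 35}
Set B = {5, 13, 16, 24, 27, 32}
A \ B includes elements in A that are not in B.
Check each element of A:
9 (not in B, keep), 10 (not in B, keep), 13 (in B, remove), 15 (not in B, keep), 17 (not in B, keep), 20 (not in B, keep), 25 (not in B, keep), 27 (in B, remove), 34 (not in B, keep), 35 (not in B, keep)
A \ B = {9, 10, 15, 17, 20, 25, 34, 35}

{9, 10, 15, 17, 20, 25, 34, 35}


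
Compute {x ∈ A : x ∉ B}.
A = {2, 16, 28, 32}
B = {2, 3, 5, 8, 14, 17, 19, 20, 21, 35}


Set A = {2, 16, 28, 32}
Set B = {2, 3, 5, 8, 14, 17, 19, 20, 21, 35}
Check each element of A against B:
2 ∈ B, 16 ∉ B (include), 28 ∉ B (include), 32 ∉ B (include)
Elements of A not in B: {16, 28, 32}

{16, 28, 32}


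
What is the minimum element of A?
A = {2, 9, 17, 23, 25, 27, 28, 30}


Set A = {2, 9, 17, 23, 25, 27, 28, 30}
Elements in ascending order: 2, 9, 17, 23, 25, 27, 28, 30
The smallest element is 2.

2


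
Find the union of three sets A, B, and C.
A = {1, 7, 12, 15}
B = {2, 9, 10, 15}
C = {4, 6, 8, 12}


Set A = {1, 7, 12, 15}
Set B = {2, 9, 10, 15}
Set C = {4, 6, 8, 12}
First, A ∪ B = {1, 2, 7, 9, 10, 12, 15}
Then, (A ∪ B) ∪ C = {1, 2, 4, 6, 7, 8, 9, 10, 12, 15}

{1, 2, 4, 6, 7, 8, 9, 10, 12, 15}


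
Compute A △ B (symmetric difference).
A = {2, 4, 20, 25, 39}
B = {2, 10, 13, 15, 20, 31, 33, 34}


Set A = {2, 4, 20, 25, 39}
Set B = {2, 10, 13, 15, 20, 31, 33, 34}
A △ B = (A \ B) ∪ (B \ A)
Elements in A but not B: {4, 25, 39}
Elements in B but not A: {10, 13, 15, 31, 33, 34}
A △ B = {4, 10, 13, 15, 25, 31, 33, 34, 39}

{4, 10, 13, 15, 25, 31, 33, 34, 39}


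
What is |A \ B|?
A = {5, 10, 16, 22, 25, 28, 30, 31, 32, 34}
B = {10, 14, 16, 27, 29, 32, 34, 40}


Set A = {5, 10, 16, 22, 25, 28, 30, 31, 32, 34}
Set B = {10, 14, 16, 27, 29, 32, 34, 40}
A \ B = {5, 22, 25, 28, 30, 31}
|A \ B| = 6

6


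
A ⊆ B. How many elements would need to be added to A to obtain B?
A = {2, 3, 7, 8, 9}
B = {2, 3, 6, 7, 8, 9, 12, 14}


Set A = {2, 3, 7, 8, 9}, |A| = 5
Set B = {2, 3, 6, 7, 8, 9, 12, 14}, |B| = 8
Since A ⊆ B: B \ A = {6, 12, 14}
|B| - |A| = 8 - 5 = 3

3


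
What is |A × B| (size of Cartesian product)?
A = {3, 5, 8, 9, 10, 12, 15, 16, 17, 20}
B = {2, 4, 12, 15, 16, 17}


Set A = {3, 5, 8, 9, 10, 12, 15, 16, 17, 20} has 10 elements.
Set B = {2, 4, 12, 15, 16, 17} has 6 elements.
|A × B| = |A| × |B| = 10 × 6 = 60

60


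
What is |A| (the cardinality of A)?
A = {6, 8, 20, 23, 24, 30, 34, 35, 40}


Set A = {6, 8, 20, 23, 24, 30, 34, 35, 40}
Listing elements: 6, 8, 20, 23, 24, 30, 34, 35, 40
Counting: 9 elements
|A| = 9

9


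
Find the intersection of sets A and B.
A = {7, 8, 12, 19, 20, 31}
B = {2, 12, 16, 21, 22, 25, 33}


Set A = {7, 8, 12, 19, 20, 31}
Set B = {2, 12, 16, 21, 22, 25, 33}
A ∩ B includes only elements in both sets.
Check each element of A against B:
7 ✗, 8 ✗, 12 ✓, 19 ✗, 20 ✗, 31 ✗
A ∩ B = {12}

{12}


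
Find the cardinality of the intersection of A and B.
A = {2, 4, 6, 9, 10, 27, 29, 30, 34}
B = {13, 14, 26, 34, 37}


Set A = {2, 4, 6, 9, 10, 27, 29, 30, 34}
Set B = {13, 14, 26, 34, 37}
A ∩ B = {34}
|A ∩ B| = 1

1


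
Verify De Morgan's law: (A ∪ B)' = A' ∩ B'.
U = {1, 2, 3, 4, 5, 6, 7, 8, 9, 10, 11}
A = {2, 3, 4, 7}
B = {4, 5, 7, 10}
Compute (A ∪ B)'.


U = {1, 2, 3, 4, 5, 6, 7, 8, 9, 10, 11}
A = {2, 3, 4, 7}, B = {4, 5, 7, 10}
A ∪ B = {2, 3, 4, 5, 7, 10}
(A ∪ B)' = U \ (A ∪ B) = {1, 6, 8, 9, 11}
Verification via A' ∩ B': A' = {1, 5, 6, 8, 9, 10, 11}, B' = {1, 2, 3, 6, 8, 9, 11}
A' ∩ B' = {1, 6, 8, 9, 11} ✓

{1, 6, 8, 9, 11}


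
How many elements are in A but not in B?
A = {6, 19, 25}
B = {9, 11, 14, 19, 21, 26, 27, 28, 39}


Set A = {6, 19, 25}
Set B = {9, 11, 14, 19, 21, 26, 27, 28, 39}
A \ B = {6, 25}
|A \ B| = 2

2


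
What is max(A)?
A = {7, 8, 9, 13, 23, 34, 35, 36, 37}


Set A = {7, 8, 9, 13, 23, 34, 35, 36, 37}
Elements in ascending order: 7, 8, 9, 13, 23, 34, 35, 36, 37
The largest element is 37.

37


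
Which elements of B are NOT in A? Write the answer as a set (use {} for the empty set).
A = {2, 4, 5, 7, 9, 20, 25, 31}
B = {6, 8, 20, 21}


Set A = {2, 4, 5, 7, 9, 20, 25, 31}
Set B = {6, 8, 20, 21}
Check each element of B against A:
6 ∉ A (include), 8 ∉ A (include), 20 ∈ A, 21 ∉ A (include)
Elements of B not in A: {6, 8, 21}

{6, 8, 21}


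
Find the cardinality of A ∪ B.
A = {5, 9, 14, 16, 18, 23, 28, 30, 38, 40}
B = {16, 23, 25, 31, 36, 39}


Set A = {5, 9, 14, 16, 18, 23, 28, 30, 38, 40}, |A| = 10
Set B = {16, 23, 25, 31, 36, 39}, |B| = 6
A ∩ B = {16, 23}, |A ∩ B| = 2
|A ∪ B| = |A| + |B| - |A ∩ B| = 10 + 6 - 2 = 14

14


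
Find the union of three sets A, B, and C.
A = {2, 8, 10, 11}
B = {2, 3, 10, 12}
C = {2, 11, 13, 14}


Set A = {2, 8, 10, 11}
Set B = {2, 3, 10, 12}
Set C = {2, 11, 13, 14}
First, A ∪ B = {2, 3, 8, 10, 11, 12}
Then, (A ∪ B) ∪ C = {2, 3, 8, 10, 11, 12, 13, 14}

{2, 3, 8, 10, 11, 12, 13, 14}


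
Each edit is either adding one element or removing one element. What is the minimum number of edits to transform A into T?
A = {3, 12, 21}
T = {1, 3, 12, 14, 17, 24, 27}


Set A = {3, 12, 21}
Set T = {1, 3, 12, 14, 17, 24, 27}
Elements to remove from A (in A, not in T): {21} → 1 removals
Elements to add to A (in T, not in A): {1, 14, 17, 24, 27} → 5 additions
Total edits = 1 + 5 = 6

6


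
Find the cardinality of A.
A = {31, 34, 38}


Set A = {31, 34, 38}
Listing elements: 31, 34, 38
Counting: 3 elements
|A| = 3

3


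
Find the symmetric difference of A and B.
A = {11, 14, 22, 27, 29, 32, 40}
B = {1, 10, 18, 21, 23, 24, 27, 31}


Set A = {11, 14, 22, 27, 29, 32, 40}
Set B = {1, 10, 18, 21, 23, 24, 27, 31}
A △ B = (A \ B) ∪ (B \ A)
Elements in A but not B: {11, 14, 22, 29, 32, 40}
Elements in B but not A: {1, 10, 18, 21, 23, 24, 31}
A △ B = {1, 10, 11, 14, 18, 21, 22, 23, 24, 29, 31, 32, 40}

{1, 10, 11, 14, 18, 21, 22, 23, 24, 29, 31, 32, 40}


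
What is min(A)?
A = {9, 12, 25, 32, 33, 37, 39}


Set A = {9, 12, 25, 32, 33, 37, 39}
Elements in ascending order: 9, 12, 25, 32, 33, 37, 39
The smallest element is 9.

9


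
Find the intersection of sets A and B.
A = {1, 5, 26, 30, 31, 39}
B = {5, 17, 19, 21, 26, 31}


Set A = {1, 5, 26, 30, 31, 39}
Set B = {5, 17, 19, 21, 26, 31}
A ∩ B includes only elements in both sets.
Check each element of A against B:
1 ✗, 5 ✓, 26 ✓, 30 ✗, 31 ✓, 39 ✗
A ∩ B = {5, 26, 31}

{5, 26, 31}


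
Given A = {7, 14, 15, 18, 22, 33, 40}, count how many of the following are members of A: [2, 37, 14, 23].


Set A = {7, 14, 15, 18, 22, 33, 40}
Candidates: [2, 37, 14, 23]
Check each candidate:
2 ∉ A, 37 ∉ A, 14 ∈ A, 23 ∉ A
Count of candidates in A: 1

1


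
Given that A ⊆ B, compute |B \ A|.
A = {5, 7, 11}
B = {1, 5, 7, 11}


Set A = {5, 7, 11}, |A| = 3
Set B = {1, 5, 7, 11}, |B| = 4
Since A ⊆ B: B \ A = {1}
|B| - |A| = 4 - 3 = 1

1


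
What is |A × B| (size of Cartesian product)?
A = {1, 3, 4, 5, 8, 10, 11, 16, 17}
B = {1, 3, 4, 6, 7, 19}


Set A = {1, 3, 4, 5, 8, 10, 11, 16, 17} has 9 elements.
Set B = {1, 3, 4, 6, 7, 19} has 6 elements.
|A × B| = |A| × |B| = 9 × 6 = 54

54


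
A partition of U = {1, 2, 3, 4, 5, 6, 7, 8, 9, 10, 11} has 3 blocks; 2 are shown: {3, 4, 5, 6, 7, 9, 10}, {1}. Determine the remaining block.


U = {1, 2, 3, 4, 5, 6, 7, 8, 9, 10, 11}
Shown blocks: {3, 4, 5, 6, 7, 9, 10}, {1}
A partition's blocks are pairwise disjoint and cover U, so the missing block = U \ (union of shown blocks).
Union of shown blocks: {1, 3, 4, 5, 6, 7, 9, 10}
Missing block = U \ (union) = {2, 8, 11}

{2, 8, 11}


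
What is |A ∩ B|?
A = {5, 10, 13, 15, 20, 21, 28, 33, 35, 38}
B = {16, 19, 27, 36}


Set A = {5, 10, 13, 15, 20, 21, 28, 33, 35, 38}
Set B = {16, 19, 27, 36}
A ∩ B = {}
|A ∩ B| = 0

0


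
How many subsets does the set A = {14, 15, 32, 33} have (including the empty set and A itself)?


Set A = {14, 15, 32, 33}
|A| = 4
The power set P(A) contains all subsets of A.
|P(A)| = 2^|A| = 2^4 = 16

16


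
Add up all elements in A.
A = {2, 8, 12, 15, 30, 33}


Set A = {2, 8, 12, 15, 30, 33}
Sum = 2 + 8 + 12 + 15 + 30 + 33 = 100

100


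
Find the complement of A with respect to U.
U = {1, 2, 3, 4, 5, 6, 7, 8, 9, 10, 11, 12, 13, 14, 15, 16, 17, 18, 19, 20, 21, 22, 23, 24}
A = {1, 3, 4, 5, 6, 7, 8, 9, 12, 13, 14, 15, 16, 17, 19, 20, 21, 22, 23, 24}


Universal set U = {1, 2, 3, 4, 5, 6, 7, 8, 9, 10, 11, 12, 13, 14, 15, 16, 17, 18, 19, 20, 21, 22, 23, 24}
Set A = {1, 3, 4, 5, 6, 7, 8, 9, 12, 13, 14, 15, 16, 17, 19, 20, 21, 22, 23, 24}
A' = U \ A = elements in U but not in A
Checking each element of U:
1 (in A, exclude), 2 (not in A, include), 3 (in A, exclude), 4 (in A, exclude), 5 (in A, exclude), 6 (in A, exclude), 7 (in A, exclude), 8 (in A, exclude), 9 (in A, exclude), 10 (not in A, include), 11 (not in A, include), 12 (in A, exclude), 13 (in A, exclude), 14 (in A, exclude), 15 (in A, exclude), 16 (in A, exclude), 17 (in A, exclude), 18 (not in A, include), 19 (in A, exclude), 20 (in A, exclude), 21 (in A, exclude), 22 (in A, exclude), 23 (in A, exclude), 24 (in A, exclude)
A' = {2, 10, 11, 18}

{2, 10, 11, 18}


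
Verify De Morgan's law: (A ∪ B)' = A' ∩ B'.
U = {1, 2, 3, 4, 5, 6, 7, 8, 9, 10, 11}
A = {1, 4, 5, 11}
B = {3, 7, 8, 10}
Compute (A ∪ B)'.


U = {1, 2, 3, 4, 5, 6, 7, 8, 9, 10, 11}
A = {1, 4, 5, 11}, B = {3, 7, 8, 10}
A ∪ B = {1, 3, 4, 5, 7, 8, 10, 11}
(A ∪ B)' = U \ (A ∪ B) = {2, 6, 9}
Verification via A' ∩ B': A' = {2, 3, 6, 7, 8, 9, 10}, B' = {1, 2, 4, 5, 6, 9, 11}
A' ∩ B' = {2, 6, 9} ✓

{2, 6, 9}


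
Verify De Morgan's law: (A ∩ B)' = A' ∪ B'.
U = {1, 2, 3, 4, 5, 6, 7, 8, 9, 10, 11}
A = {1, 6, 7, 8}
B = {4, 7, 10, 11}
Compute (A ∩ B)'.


U = {1, 2, 3, 4, 5, 6, 7, 8, 9, 10, 11}
A = {1, 6, 7, 8}, B = {4, 7, 10, 11}
A ∩ B = {7}
(A ∩ B)' = U \ (A ∩ B) = {1, 2, 3, 4, 5, 6, 8, 9, 10, 11}
Verification via A' ∪ B': A' = {2, 3, 4, 5, 9, 10, 11}, B' = {1, 2, 3, 5, 6, 8, 9}
A' ∪ B' = {1, 2, 3, 4, 5, 6, 8, 9, 10, 11} ✓

{1, 2, 3, 4, 5, 6, 8, 9, 10, 11}


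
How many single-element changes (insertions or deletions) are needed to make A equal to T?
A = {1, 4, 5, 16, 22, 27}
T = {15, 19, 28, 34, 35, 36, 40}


Set A = {1, 4, 5, 16, 22, 27}
Set T = {15, 19, 28, 34, 35, 36, 40}
Elements to remove from A (in A, not in T): {1, 4, 5, 16, 22, 27} → 6 removals
Elements to add to A (in T, not in A): {15, 19, 28, 34, 35, 36, 40} → 7 additions
Total edits = 6 + 7 = 13

13


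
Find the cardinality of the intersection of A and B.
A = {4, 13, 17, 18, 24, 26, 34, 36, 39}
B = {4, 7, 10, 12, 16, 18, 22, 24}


Set A = {4, 13, 17, 18, 24, 26, 34, 36, 39}
Set B = {4, 7, 10, 12, 16, 18, 22, 24}
A ∩ B = {4, 18, 24}
|A ∩ B| = 3

3


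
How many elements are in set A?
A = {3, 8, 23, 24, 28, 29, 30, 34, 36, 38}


Set A = {3, 8, 23, 24, 28, 29, 30, 34, 36, 38}
Listing elements: 3, 8, 23, 24, 28, 29, 30, 34, 36, 38
Counting: 10 elements
|A| = 10

10


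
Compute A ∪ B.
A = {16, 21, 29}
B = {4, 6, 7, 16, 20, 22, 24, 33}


Set A = {16, 21, 29}
Set B = {4, 6, 7, 16, 20, 22, 24, 33}
A ∪ B includes all elements in either set.
Elements from A: {16, 21, 29}
Elements from B not already included: {4, 6, 7, 20, 22, 24, 33}
A ∪ B = {4, 6, 7, 16, 20, 21, 22, 24, 29, 33}

{4, 6, 7, 16, 20, 21, 22, 24, 29, 33}


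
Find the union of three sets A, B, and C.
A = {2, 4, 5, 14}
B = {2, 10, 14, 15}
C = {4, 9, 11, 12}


Set A = {2, 4, 5, 14}
Set B = {2, 10, 14, 15}
Set C = {4, 9, 11, 12}
First, A ∪ B = {2, 4, 5, 10, 14, 15}
Then, (A ∪ B) ∪ C = {2, 4, 5, 9, 10, 11, 12, 14, 15}

{2, 4, 5, 9, 10, 11, 12, 14, 15}
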